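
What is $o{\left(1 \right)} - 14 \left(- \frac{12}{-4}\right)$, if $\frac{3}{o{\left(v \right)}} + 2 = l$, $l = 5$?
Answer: $-41$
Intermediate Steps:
$o{\left(v \right)} = 1$ ($o{\left(v \right)} = \frac{3}{-2 + 5} = \frac{3}{3} = 3 \cdot \frac{1}{3} = 1$)
$o{\left(1 \right)} - 14 \left(- \frac{12}{-4}\right) = 1 - 14 \left(- \frac{12}{-4}\right) = 1 - 14 \left(\left(-12\right) \left(- \frac{1}{4}\right)\right) = 1 - 42 = -41$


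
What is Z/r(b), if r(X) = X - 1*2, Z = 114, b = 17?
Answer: 38/5 ≈ 7.6000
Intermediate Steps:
r(X) = -2 + X (r(X) = X - 2 = -2 + X)
Z/r(b) = 114/(-2 + 17) = 114/15 = 114*(1/15) = 38/5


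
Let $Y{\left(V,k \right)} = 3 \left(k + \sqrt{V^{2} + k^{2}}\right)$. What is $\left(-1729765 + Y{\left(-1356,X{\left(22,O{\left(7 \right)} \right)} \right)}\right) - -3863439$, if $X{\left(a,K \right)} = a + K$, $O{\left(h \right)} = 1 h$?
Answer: $2133761 + 3 \sqrt{1839577} \approx 2.1378 \cdot 10^{6}$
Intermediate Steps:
$O{\left(h \right)} = h$
$X{\left(a,K \right)} = K + a$
$Y{\left(V,k \right)} = 3 k + 3 \sqrt{V^{2} + k^{2}}$
$\left(-1729765 + Y{\left(-1356,X{\left(22,O{\left(7 \right)} \right)} \right)}\right) - -3863439 = \left(-1729765 + \left(3 \left(7 + 22\right) + 3 \sqrt{\left(-1356\right)^{2} + \left(7 + 22\right)^{2}}\right)\right) - -3863439 = \left(-1729765 + \left(3 \cdot 29 + 3 \sqrt{1838736 + 29^{2}}\right)\right) + 3863439 = \left(-1729765 + \left(87 + 3 \sqrt{1838736 + 841}\right)\right) + 3863439 = \left(-1729765 + \left(87 + 3 \sqrt{1839577}\right)\right) + 3863439 = \left(-1729678 + 3 \sqrt{1839577}\right) + 3863439 = 2133761 + 3 \sqrt{1839577}$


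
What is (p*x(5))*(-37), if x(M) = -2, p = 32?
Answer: 2368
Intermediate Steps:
(p*x(5))*(-37) = (32*(-2))*(-37) = -64*(-37) = 2368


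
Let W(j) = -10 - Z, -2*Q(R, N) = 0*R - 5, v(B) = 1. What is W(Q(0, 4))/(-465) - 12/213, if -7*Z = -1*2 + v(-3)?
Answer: -7979/231105 ≈ -0.034525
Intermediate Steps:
Q(R, N) = 5/2 (Q(R, N) = -(0*R - 5)/2 = -(0 - 5)/2 = -½*(-5) = 5/2)
Z = ⅐ (Z = -(-1*2 + 1)/7 = -(-2 + 1)/7 = -⅐*(-1) = ⅐ ≈ 0.14286)
W(j) = -71/7 (W(j) = -10 - 1*⅐ = -10 - ⅐ = -71/7)
W(Q(0, 4))/(-465) - 12/213 = -71/7/(-465) - 12/213 = -71/7*(-1/465) - 12*1/213 = 71/3255 - 4/71 = -7979/231105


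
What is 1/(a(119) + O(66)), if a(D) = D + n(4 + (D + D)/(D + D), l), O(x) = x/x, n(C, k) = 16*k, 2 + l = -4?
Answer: 1/24 ≈ 0.041667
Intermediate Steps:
l = -6 (l = -2 - 4 = -6)
O(x) = 1
a(D) = -96 + D (a(D) = D + 16*(-6) = D - 96 = -96 + D)
1/(a(119) + O(66)) = 1/((-96 + 119) + 1) = 1/(23 + 1) = 1/24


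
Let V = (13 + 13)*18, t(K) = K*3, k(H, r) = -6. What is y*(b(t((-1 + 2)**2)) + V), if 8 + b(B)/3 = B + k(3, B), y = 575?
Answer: 250125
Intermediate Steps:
t(K) = 3*K
V = 468 (V = 26*18 = 468)
b(B) = -42 + 3*B (b(B) = -24 + 3*(B - 6) = -24 + 3*(-6 + B) = -24 + (-18 + 3*B) = -42 + 3*B)
y*(b(t((-1 + 2)**2)) + V) = 575*((-42 + 3*(3*(-1 + 2)**2)) + 468) = 575*((-42 + 3*(3*1**2)) + 468) = 575*((-42 + 3*(3*1)) + 468) = 575*((-42 + 3*3) + 468) = 575*((-42 + 9) + 468) = 575*(-33 + 468) = 575*435 = 250125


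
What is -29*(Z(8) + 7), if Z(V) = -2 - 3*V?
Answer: 551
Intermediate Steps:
-29*(Z(8) + 7) = -29*((-2 - 3*8) + 7) = -29*((-2 - 24) + 7) = -29*(-26 + 7) = -29*(-19) = 551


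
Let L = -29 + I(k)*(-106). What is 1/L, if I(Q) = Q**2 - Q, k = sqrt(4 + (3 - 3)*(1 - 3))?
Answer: -1/241 ≈ -0.0041494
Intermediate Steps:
k = 2 (k = sqrt(4 + 0*(-2)) = sqrt(4 + 0) = sqrt(4) = 2)
L = -241 (L = -29 + (2*(-1 + 2))*(-106) = -29 + (2*1)*(-106) = -29 + 2*(-106) = -29 - 212 = -241)
1/L = 1/(-241) = -1/241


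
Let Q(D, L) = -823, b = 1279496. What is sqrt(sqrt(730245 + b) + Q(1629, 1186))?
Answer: sqrt(-823 + sqrt(2009741)) ≈ 24.385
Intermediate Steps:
sqrt(sqrt(730245 + b) + Q(1629, 1186)) = sqrt(sqrt(730245 + 1279496) - 823) = sqrt(sqrt(2009741) - 823) = sqrt(-823 + sqrt(2009741))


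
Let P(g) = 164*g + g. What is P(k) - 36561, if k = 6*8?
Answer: -28641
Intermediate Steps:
k = 48
P(g) = 165*g
P(k) - 36561 = 165*48 - 36561 = 7920 - 36561 = -28641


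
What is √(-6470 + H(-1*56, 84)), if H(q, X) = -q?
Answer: I*√6414 ≈ 80.087*I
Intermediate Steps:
√(-6470 + H(-1*56, 84)) = √(-6470 - (-1)*56) = √(-6470 - 1*(-56)) = √(-6470 + 56) = √(-6414) = I*√6414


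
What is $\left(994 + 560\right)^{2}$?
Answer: $2414916$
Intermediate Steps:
$\left(994 + 560\right)^{2} = 1554^{2} = 2414916$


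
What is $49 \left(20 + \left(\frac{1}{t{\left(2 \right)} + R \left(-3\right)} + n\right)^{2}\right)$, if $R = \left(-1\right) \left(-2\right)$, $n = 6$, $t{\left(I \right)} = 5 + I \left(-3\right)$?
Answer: $2661$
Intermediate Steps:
$t{\left(I \right)} = 5 - 3 I$
$R = 2$
$49 \left(20 + \left(\frac{1}{t{\left(2 \right)} + R \left(-3\right)} + n\right)^{2}\right) = 49 \left(20 + \left(\frac{1}{\left(5 - 6\right) + 2 \left(-3\right)} + 6\right)^{2}\right) = 49 \left(20 + \left(\frac{1}{\left(5 - 6\right) - 6} + 6\right)^{2}\right) = 49 \left(20 + \left(\frac{1}{-1 - 6} + 6\right)^{2}\right) = 49 \left(20 + \left(\frac{1}{-7} + 6\right)^{2}\right) = 49 \left(20 + \left(- \frac{1}{7} + 6\right)^{2}\right) = 49 \left(20 + \left(\frac{41}{7}\right)^{2}\right) = 49 \left(20 + \frac{1681}{49}\right) = 49 \cdot \frac{2661}{49} = 2661$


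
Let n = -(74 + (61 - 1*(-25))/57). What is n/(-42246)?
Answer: 2152/1204011 ≈ 0.0017874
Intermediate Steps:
n = -4304/57 (n = -(74 + (61 + 25)*(1/57)) = -(74 + 86*(1/57)) = -(74 + 86/57) = -1*4304/57 = -4304/57 ≈ -75.509)
n/(-42246) = -4304/57/(-42246) = -4304/57*(-1/42246) = 2152/1204011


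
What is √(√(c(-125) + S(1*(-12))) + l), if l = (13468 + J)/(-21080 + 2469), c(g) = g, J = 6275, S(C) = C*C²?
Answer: √(-367436973 + 346369321*I*√1853)/18611 ≈ 4.5825 + 4.6968*I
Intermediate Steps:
S(C) = C³
l = -19743/18611 (l = (13468 + 6275)/(-21080 + 2469) = 19743/(-18611) = 19743*(-1/18611) = -19743/18611 ≈ -1.0608)
√(√(c(-125) + S(1*(-12))) + l) = √(√(-125 + (1*(-12))³) - 19743/18611) = √(√(-125 + (-12)³) - 19743/18611) = √(√(-125 - 1728) - 19743/18611) = √(√(-1853) - 19743/18611) = √(I*√1853 - 19743/18611) = √(-19743/18611 + I*√1853)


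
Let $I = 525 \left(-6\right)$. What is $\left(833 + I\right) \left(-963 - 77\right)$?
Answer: $2409680$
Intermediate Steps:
$I = -3150$
$\left(833 + I\right) \left(-963 - 77\right) = \left(833 - 3150\right) \left(-963 - 77\right) = \left(-2317\right) \left(-1040\right) = 2409680$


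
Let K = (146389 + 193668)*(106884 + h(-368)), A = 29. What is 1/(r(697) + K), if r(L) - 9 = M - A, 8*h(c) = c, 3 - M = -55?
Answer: 1/36331009804 ≈ 2.7525e-11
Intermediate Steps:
M = 58 (M = 3 - 1*(-55) = 3 + 55 = 58)
h(c) = c/8
r(L) = 38 (r(L) = 9 + (58 - 1*29) = 9 + (58 - 29) = 9 + 29 = 38)
K = 36331009766 (K = (146389 + 193668)*(106884 + (⅛)*(-368)) = 340057*(106884 - 46) = 340057*106838 = 36331009766)
1/(r(697) + K) = 1/(38 + 36331009766) = 1/36331009804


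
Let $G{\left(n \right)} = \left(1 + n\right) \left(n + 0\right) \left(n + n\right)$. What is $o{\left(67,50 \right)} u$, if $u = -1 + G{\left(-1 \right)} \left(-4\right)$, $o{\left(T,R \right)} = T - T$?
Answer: $0$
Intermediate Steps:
$o{\left(T,R \right)} = 0$
$G{\left(n \right)} = 2 n^{2} \left(1 + n\right)$ ($G{\left(n \right)} = \left(1 + n\right) n 2 n = \left(1 + n\right) 2 n^{2} = 2 n^{2} \left(1 + n\right)$)
$u = -1$ ($u = -1 + 2 \left(-1\right)^{2} \left(1 - 1\right) \left(-4\right) = -1 + 2 \cdot 1 \cdot 0 \left(-4\right) = -1 + 0 \left(-4\right) = -1 + 0 = -1$)
$o{\left(67,50 \right)} u = 0 \left(-1\right) = 0$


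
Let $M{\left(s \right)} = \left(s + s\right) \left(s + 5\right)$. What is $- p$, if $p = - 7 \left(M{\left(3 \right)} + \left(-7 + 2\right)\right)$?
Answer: $301$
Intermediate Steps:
$M{\left(s \right)} = 2 s \left(5 + s\right)$
$p = -301$ ($p = - 7 \left(2 \cdot 3 \left(5 + 3\right) + \left(-7 + 2\right)\right) = - 7 \left(2 \cdot 3 \cdot 8 - 5\right) = - 7 \left(48 - 5\right) = \left(-7\right) 43 = -301$)
$- p = \left(-1\right) \left(-301\right) = 301$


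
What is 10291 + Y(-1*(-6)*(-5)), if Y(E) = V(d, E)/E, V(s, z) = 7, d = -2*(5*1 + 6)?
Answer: 308723/30 ≈ 10291.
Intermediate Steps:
d = -22 (d = -2*(5 + 6) = -2*11 = -22)
Y(E) = 7/E
10291 + Y(-1*(-6)*(-5)) = 10291 + 7/((-1*(-6)*(-5))) = 10291 + 7/((6*(-5))) = 10291 + 7/(-30) = 10291 + 7*(-1/30) = 10291 - 7/30 = 308723/30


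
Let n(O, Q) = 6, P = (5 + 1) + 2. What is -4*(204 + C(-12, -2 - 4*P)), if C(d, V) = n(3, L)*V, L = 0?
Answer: 0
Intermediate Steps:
P = 8 (P = 6 + 2 = 8)
C(d, V) = 6*V
-4*(204 + C(-12, -2 - 4*P)) = -4*(204 + 6*(-2 - 4*8)) = -4*(204 + 6*(-2 - 32)) = -4*(204 + 6*(-34)) = -4*(204 - 204) = -4*0 = 0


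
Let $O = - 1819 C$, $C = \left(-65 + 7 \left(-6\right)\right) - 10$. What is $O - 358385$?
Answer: $-145562$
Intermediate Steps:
$C = -117$ ($C = \left(-65 - 42\right) - 10 = -107 - 10 = -117$)
$O = 212823$ ($O = \left(-1819\right) \left(-117\right) = 212823$)
$O - 358385 = 212823 - 358385 = -145562$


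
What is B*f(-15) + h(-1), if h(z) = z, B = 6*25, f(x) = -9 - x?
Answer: 899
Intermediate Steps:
B = 150
B*f(-15) + h(-1) = 150*(-9 - 1*(-15)) - 1 = 150*(-9 + 15) - 1 = 150*6 - 1 = 900 - 1 = 899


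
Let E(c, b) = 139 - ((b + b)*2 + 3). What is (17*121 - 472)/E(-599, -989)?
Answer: 1585/4092 ≈ 0.38734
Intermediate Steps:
E(c, b) = 136 - 4*b (E(c, b) = 139 - ((2*b)*2 + 3) = 139 - (4*b + 3) = 139 - (3 + 4*b) = 139 + (-3 - 4*b) = 136 - 4*b)
(17*121 - 472)/E(-599, -989) = (17*121 - 472)/(136 - 4*(-989)) = (2057 - 472)/(136 + 3956) = 1585/4092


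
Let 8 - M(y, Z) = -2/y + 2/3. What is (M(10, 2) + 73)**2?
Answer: 1459264/225 ≈ 6485.6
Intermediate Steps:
M(y, Z) = 22/3 + 2/y (M(y, Z) = 8 - (-2/y + 2/3) = 8 - (2/3 - 2/y) = 8 + (-2/3 + 2/y) = 22/3 + 2/y)
(M(10, 2) + 73)**2 = ((22/3 + 2/10) + 73)**2 = ((22/3 + 2*(1/10)) + 73)**2 = ((22/3 + 1/5) + 73)**2 = (113/15 + 73)**2 = (1208/15)**2 = 1459264/225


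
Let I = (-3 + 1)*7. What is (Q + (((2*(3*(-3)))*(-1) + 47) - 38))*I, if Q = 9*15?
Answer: -2268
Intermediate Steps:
I = -14 (I = -2*7 = -14)
Q = 135
(Q + (((2*(3*(-3)))*(-1) + 47) - 38))*I = (135 + (((2*(3*(-3)))*(-1) + 47) - 38))*(-14) = (135 + (((2*(-9))*(-1) + 47) - 38))*(-14) = (135 + ((-18*(-1) + 47) - 38))*(-14) = (135 + ((18 + 47) - 38))*(-14) = (135 + (65 - 38))*(-14) = (135 + 27)*(-14) = 162*(-14) = -2268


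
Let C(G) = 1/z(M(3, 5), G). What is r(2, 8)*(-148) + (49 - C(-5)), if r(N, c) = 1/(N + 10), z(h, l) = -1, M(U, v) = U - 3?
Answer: 113/3 ≈ 37.667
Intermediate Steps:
M(U, v) = -3 + U
C(G) = -1 (C(G) = 1/(-1) = -1)
r(N, c) = 1/(10 + N)
r(2, 8)*(-148) + (49 - C(-5)) = -148/(10 + 2) + (49 - 1*(-1)) = -148/12 + (49 + 1) = (1/12)*(-148) + 50 = -37/3 + 50 = 113/3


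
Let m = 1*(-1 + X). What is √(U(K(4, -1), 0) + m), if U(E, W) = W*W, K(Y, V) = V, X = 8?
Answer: √7 ≈ 2.6458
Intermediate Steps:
m = 7 (m = 1*(-1 + 8) = 1*7 = 7)
U(E, W) = W²
√(U(K(4, -1), 0) + m) = √(0² + 7) = √(0 + 7) = √7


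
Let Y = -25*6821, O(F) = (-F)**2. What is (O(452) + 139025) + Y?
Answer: 172804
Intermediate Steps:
O(F) = F**2
Y = -170525
(O(452) + 139025) + Y = (452**2 + 139025) - 170525 = (204304 + 139025) - 170525 = 343329 - 170525 = 172804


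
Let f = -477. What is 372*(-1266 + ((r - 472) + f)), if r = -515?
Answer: -1015560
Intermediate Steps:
372*(-1266 + ((r - 472) + f)) = 372*(-1266 + ((-515 - 472) - 477)) = 372*(-1266 + (-987 - 477)) = 372*(-1266 - 1464) = 372*(-2730) = -1015560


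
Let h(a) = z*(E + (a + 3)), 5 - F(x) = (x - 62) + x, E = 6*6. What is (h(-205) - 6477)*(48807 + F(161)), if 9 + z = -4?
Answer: -209696088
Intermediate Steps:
z = -13 (z = -9 - 4 = -13)
E = 36
F(x) = 67 - 2*x (F(x) = 5 - ((x - 62) + x) = 5 - ((-62 + x) + x) = 5 - (-62 + 2*x) = 5 + (62 - 2*x) = 67 - 2*x)
h(a) = -507 - 13*a (h(a) = -13*(36 + (a + 3)) = -13*(36 + (3 + a)) = -13*(39 + a) = -507 - 13*a)
(h(-205) - 6477)*(48807 + F(161)) = ((-507 - 13*(-205)) - 6477)*(48807 + (67 - 2*161)) = ((-507 + 2665) - 6477)*(48807 + (67 - 322)) = (2158 - 6477)*(48807 - 255) = -4319*48552 = -209696088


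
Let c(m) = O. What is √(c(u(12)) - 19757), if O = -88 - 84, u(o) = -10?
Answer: I*√19929 ≈ 141.17*I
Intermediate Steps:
O = -172
c(m) = -172
√(c(u(12)) - 19757) = √(-172 - 19757) = √(-19929) = I*√19929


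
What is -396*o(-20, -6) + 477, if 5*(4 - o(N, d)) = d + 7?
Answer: -5139/5 ≈ -1027.8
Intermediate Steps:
o(N, d) = 13/5 - d/5 (o(N, d) = 4 - (d + 7)/5 = 4 - (7 + d)/5 = 4 + (-7/5 - d/5) = 13/5 - d/5)
-396*o(-20, -6) + 477 = -396*(13/5 - ⅕*(-6)) + 477 = -396*(13/5 + 6/5) + 477 = -396*19/5 + 477 = -7524/5 + 477 = -5139/5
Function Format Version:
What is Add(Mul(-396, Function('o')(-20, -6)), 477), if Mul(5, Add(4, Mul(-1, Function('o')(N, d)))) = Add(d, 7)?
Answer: Rational(-5139, 5) ≈ -1027.8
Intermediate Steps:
Function('o')(N, d) = Add(Rational(13, 5), Mul(Rational(-1, 5), d)) (Function('o')(N, d) = Add(4, Mul(Rational(-1, 5), Add(d, 7))) = Add(4, Mul(Rational(-1, 5), Add(7, d))) = Add(4, Add(Rational(-7, 5), Mul(Rational(-1, 5), d))) = Add(Rational(13, 5), Mul(Rational(-1, 5), d)))
Add(Mul(-396, Function('o')(-20, -6)), 477) = Add(Mul(-396, Add(Rational(13, 5), Mul(Rational(-1, 5), -6))), 477) = Add(Mul(-396, Add(Rational(13, 5), Rational(6, 5))), 477) = Add(Mul(-396, Rational(19, 5)), 477) = Add(Rational(-7524, 5), 477) = Rational(-5139, 5)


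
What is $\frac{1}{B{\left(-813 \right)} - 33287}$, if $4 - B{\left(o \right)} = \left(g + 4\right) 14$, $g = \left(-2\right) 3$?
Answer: $- \frac{1}{33255} \approx -3.0071 \cdot 10^{-5}$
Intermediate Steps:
$g = -6$
$B{\left(o \right)} = 32$ ($B{\left(o \right)} = 4 - \left(-6 + 4\right) 14 = 4 - \left(-2\right) 14 = 4 - -28 = 4 + 28 = 32$)
$\frac{1}{B{\left(-813 \right)} - 33287} = \frac{1}{32 - 33287} = \frac{1}{-33255} = - \frac{1}{33255}$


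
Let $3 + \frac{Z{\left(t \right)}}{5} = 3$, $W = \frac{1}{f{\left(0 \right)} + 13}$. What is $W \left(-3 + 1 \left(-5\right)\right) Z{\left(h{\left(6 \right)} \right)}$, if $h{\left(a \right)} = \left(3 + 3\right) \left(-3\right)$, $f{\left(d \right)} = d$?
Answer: $0$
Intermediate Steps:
$W = \frac{1}{13}$ ($W = \frac{1}{0 + 13} = \frac{1}{13} \approx 0.076923$)
$h{\left(a \right)} = -18$ ($h{\left(a \right)} = 6 \left(-3\right) = -18$)
$Z{\left(t \right)} = 0$ ($Z{\left(t \right)} = -15 + 5 \cdot 3 = -15 + 15 = 0$)
$W \left(-3 + 1 \left(-5\right)\right) Z{\left(h{\left(6 \right)} \right)} = \frac{-3 + 1 \left(-5\right)}{13} \cdot 0 = \frac{-3 - 5}{13} \cdot 0 = \frac{1}{13} \left(-8\right) 0 = \left(- \frac{8}{13}\right) 0 = 0$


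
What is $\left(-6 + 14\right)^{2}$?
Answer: $64$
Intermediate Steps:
$\left(-6 + 14\right)^{2} = 8^{2} = 64$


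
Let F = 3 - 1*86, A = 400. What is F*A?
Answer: -33200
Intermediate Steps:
F = -83 (F = 3 - 86 = -83)
F*A = -83*400 = -33200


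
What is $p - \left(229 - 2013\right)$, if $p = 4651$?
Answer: $6435$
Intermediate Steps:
$p - \left(229 - 2013\right) = 4651 - \left(229 - 2013\right) = 4651 - -1784 = 4651 + 1784 = 6435$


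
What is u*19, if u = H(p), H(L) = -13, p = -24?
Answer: -247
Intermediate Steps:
u = -13
u*19 = -13*19 = -247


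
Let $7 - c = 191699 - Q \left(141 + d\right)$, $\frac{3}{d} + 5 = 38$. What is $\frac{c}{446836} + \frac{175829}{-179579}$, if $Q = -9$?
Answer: $- \frac{311351197826}{220666495621} \approx -1.411$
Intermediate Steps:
$d = \frac{1}{11}$ ($d = \frac{3}{-5 + 38} = \frac{3}{33} = 3 \cdot \frac{1}{33} = \frac{1}{11} \approx 0.090909$)
$c = - \frac{2122580}{11}$ ($c = 7 - \left(191699 - - 9 \left(141 + \frac{1}{11}\right)\right) = 7 - \left(191699 - \left(-9\right) \frac{1552}{11}\right) = 7 - \left(191699 - - \frac{13968}{11}\right) = 7 - \left(191699 + \frac{13968}{11}\right) = 7 - \frac{2122657}{11} = - \frac{2122580}{11} \approx -1.9296 \cdot 10^{5}$)
$\frac{c}{446836} + \frac{175829}{-179579} = - \frac{2122580}{11 \cdot 446836} + \frac{175829}{-179579} = \left(- \frac{2122580}{11}\right) \frac{1}{446836} + 175829 \left(- \frac{1}{179579}\right) = - \frac{530645}{1228799} - \frac{175829}{179579} = - \frac{311351197826}{220666495621}$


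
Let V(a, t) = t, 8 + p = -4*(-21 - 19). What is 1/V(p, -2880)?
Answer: -1/2880 ≈ -0.00034722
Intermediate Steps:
p = 152 (p = -8 - 4*(-21 - 19) = -8 - 4*(-40) = -8 + 160 = 152)
1/V(p, -2880) = 1/(-2880) = -1/2880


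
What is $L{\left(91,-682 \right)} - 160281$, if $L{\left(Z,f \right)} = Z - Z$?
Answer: $-160281$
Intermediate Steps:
$L{\left(Z,f \right)} = 0$
$L{\left(91,-682 \right)} - 160281 = 0 - 160281 = -160281$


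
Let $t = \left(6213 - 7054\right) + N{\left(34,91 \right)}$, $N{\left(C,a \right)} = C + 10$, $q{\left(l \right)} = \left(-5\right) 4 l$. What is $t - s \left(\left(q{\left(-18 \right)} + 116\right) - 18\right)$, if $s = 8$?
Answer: $-4461$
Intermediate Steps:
$q{\left(l \right)} = - 20 l$
$N{\left(C,a \right)} = 10 + C$
$t = -797$ ($t = \left(6213 - 7054\right) + \left(10 + 34\right) = -841 + 44 = -797$)
$t - s \left(\left(q{\left(-18 \right)} + 116\right) - 18\right) = -797 - 8 \left(\left(\left(-20\right) \left(-18\right) + 116\right) - 18\right) = -797 - 8 \left(\left(360 + 116\right) - 18\right) = -797 - 8 \left(476 - 18\right) = -797 - 8 \cdot 458 = -797 - 3664 = -4461$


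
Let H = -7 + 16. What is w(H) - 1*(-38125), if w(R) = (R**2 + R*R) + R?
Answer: 38296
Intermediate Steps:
H = 9
w(R) = R + 2*R**2 (w(R) = (R**2 + R**2) + R = 2*R**2 + R = R + 2*R**2)
w(H) - 1*(-38125) = 9*(1 + 2*9) - 1*(-38125) = 9*(1 + 18) + 38125 = 9*19 + 38125 = 171 + 38125 = 38296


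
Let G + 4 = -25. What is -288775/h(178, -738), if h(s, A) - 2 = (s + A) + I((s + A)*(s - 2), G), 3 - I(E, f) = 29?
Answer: 288775/584 ≈ 494.48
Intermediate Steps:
G = -29 (G = -4 - 25 = -29)
I(E, f) = -26 (I(E, f) = 3 - 1*29 = 3 - 29 = -26)
h(s, A) = -24 + A + s (h(s, A) = 2 + ((s + A) - 26) = 2 + ((A + s) - 26) = 2 + (-26 + A + s) = -24 + A + s)
-288775/h(178, -738) = -288775/(-24 - 738 + 178) = -288775/(-584) = -288775*(-1/584) = 288775/584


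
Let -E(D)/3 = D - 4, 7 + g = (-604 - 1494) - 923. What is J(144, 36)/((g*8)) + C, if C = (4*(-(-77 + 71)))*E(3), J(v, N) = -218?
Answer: 872173/12112 ≈ 72.009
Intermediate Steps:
g = -3028 (g = -7 + ((-604 - 1494) - 923) = -7 + (-2098 - 923) = -7 - 3021 = -3028)
E(D) = 12 - 3*D (E(D) = -3*(D - 4) = -3*(-4 + D) = 12 - 3*D)
C = 72 (C = (4*(-(-77 + 71)))*(12 - 3*3) = (4*(-1*(-6)))*(12 - 9) = (4*6)*3 = 24*3 = 72)
J(144, 36)/((g*8)) + C = -218/((-3028*8)) + 72 = -218/(-24224) + 72 = -218*(-1/24224) + 72 = 109/12112 + 72 = 872173/12112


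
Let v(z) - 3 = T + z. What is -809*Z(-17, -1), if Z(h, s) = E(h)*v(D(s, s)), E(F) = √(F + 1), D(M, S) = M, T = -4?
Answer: 6472*I ≈ 6472.0*I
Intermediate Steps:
v(z) = -1 + z (v(z) = 3 + (-4 + z) = -1 + z)
E(F) = √(1 + F)
Z(h, s) = √(1 + h)*(-1 + s)
-809*Z(-17, -1) = -809*√(1 - 17)*(-1 - 1) = -809*√(-16)*(-2) = -809*4*I*(-2) = -(-6472)*I = 6472*I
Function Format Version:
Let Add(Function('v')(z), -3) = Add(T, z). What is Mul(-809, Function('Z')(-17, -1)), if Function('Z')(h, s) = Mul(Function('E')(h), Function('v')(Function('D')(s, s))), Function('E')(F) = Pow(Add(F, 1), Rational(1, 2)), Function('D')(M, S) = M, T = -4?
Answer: Mul(6472, I) ≈ Mul(6472.0, I)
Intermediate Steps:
Function('v')(z) = Add(-1, z) (Function('v')(z) = Add(3, Add(-4, z)) = Add(-1, z))
Function('E')(F) = Pow(Add(1, F), Rational(1, 2))
Function('Z')(h, s) = Mul(Pow(Add(1, h), Rational(1, 2)), Add(-1, s))
Mul(-809, Function('Z')(-17, -1)) = Mul(-809, Mul(Pow(Add(1, -17), Rational(1, 2)), Add(-1, -1))) = Mul(-809, Mul(Pow(-16, Rational(1, 2)), -2)) = Mul(-809, Mul(Mul(4, I), -2)) = Mul(-809, Mul(-8, I)) = Mul(6472, I)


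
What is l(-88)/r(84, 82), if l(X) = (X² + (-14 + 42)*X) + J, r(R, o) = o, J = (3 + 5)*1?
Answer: 2644/41 ≈ 64.488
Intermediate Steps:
J = 8 (J = 8*1 = 8)
l(X) = 8 + X² + 28*X (l(X) = (X² + (-14 + 42)*X) + 8 = (X² + 28*X) + 8 = 8 + X² + 28*X)
l(-88)/r(84, 82) = (8 + (-88)² + 28*(-88))/82 = (8 + 7744 - 2464)*(1/82) = 5288*(1/82) = 2644/41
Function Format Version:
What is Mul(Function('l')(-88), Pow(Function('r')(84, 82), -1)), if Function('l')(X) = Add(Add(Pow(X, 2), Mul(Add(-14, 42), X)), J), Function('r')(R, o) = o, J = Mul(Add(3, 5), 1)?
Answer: Rational(2644, 41) ≈ 64.488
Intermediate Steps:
J = 8 (J = Mul(8, 1) = 8)
Function('l')(X) = Add(8, Pow(X, 2), Mul(28, X)) (Function('l')(X) = Add(Add(Pow(X, 2), Mul(Add(-14, 42), X)), 8) = Add(Add(Pow(X, 2), Mul(28, X)), 8) = Add(8, Pow(X, 2), Mul(28, X)))
Mul(Function('l')(-88), Pow(Function('r')(84, 82), -1)) = Mul(Add(8, Pow(-88, 2), Mul(28, -88)), Pow(82, -1)) = Mul(Add(8, 7744, -2464), Rational(1, 82)) = Mul(5288, Rational(1, 82)) = Rational(2644, 41)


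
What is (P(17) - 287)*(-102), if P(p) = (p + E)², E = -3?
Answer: 9282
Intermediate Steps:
P(p) = (-3 + p)² (P(p) = (p - 3)² = (-3 + p)²)
(P(17) - 287)*(-102) = ((-3 + 17)² - 287)*(-102) = (14² - 287)*(-102) = (196 - 287)*(-102) = -91*(-102) = 9282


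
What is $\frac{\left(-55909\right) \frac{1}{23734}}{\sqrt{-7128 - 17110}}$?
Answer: $\frac{55909 i \sqrt{24238}}{575264692} \approx 0.015131 i$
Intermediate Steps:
$\frac{\left(-55909\right) \frac{1}{23734}}{\sqrt{-7128 - 17110}} = - \frac{55909}{23734 \sqrt{-24238}} = - \frac{55909}{23734 i \sqrt{24238}} = - \frac{55909 \left(- \frac{i \sqrt{24238}}{24238}\right)}{23734} = \frac{55909 i \sqrt{24238}}{575264692}$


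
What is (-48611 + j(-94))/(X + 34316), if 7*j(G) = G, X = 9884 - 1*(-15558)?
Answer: -340371/418306 ≈ -0.81369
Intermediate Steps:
X = 25442 (X = 9884 + 15558 = 25442)
j(G) = G/7
(-48611 + j(-94))/(X + 34316) = (-48611 + (1/7)*(-94))/(25442 + 34316) = (-48611 - 94/7)/59758 = -340371/7*1/59758 = -340371/418306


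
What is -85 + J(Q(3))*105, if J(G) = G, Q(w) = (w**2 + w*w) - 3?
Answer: 1490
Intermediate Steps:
Q(w) = -3 + 2*w**2 (Q(w) = (w**2 + w**2) - 3 = 2*w**2 - 3 = -3 + 2*w**2)
-85 + J(Q(3))*105 = -85 + (-3 + 2*3**2)*105 = -85 + (-3 + 2*9)*105 = -85 + (-3 + 18)*105 = -85 + 15*105 = -85 + 1575 = 1490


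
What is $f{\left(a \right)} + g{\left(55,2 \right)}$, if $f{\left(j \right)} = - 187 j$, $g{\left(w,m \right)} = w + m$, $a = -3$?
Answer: $618$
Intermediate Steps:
$g{\left(w,m \right)} = m + w$
$f{\left(a \right)} + g{\left(55,2 \right)} = \left(-187\right) \left(-3\right) + \left(2 + 55\right) = 561 + 57 = 618$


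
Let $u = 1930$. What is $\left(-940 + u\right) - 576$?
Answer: $414$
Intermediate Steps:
$\left(-940 + u\right) - 576 = \left(-940 + 1930\right) - 576 = 990 - 576 = 414$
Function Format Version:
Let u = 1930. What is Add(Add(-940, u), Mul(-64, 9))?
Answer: 414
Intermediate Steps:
Add(Add(-940, u), Mul(-64, 9)) = Add(Add(-940, 1930), Mul(-64, 9)) = Add(990, -576) = 414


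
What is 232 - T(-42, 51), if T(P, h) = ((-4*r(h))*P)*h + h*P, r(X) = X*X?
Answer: -22282994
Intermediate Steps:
r(X) = X**2
T(P, h) = P*h - 4*P*h**3 (T(P, h) = ((-4*h**2)*P)*h + h*P = (-4*P*h**2)*h + P*h = -4*P*h**3 + P*h = P*h - 4*P*h**3)
232 - T(-42, 51) = 232 - (-42)*51*(1 - 4*51**2) = 232 - (-42)*51*(1 - 4*2601) = 232 - (-42)*51*(1 - 10404) = 232 - (-42)*51*(-10403) = 232 - 1*22283226 = 232 - 22283226 = -22282994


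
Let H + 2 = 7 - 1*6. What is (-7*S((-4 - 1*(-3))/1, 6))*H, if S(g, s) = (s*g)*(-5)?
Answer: 210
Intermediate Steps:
H = -1 (H = -2 + (7 - 1*6) = -2 + (7 - 6) = -2 + 1 = -1)
S(g, s) = -5*g*s (S(g, s) = (g*s)*(-5) = -5*g*s)
(-7*S((-4 - 1*(-3))/1, 6))*H = -(-35)*(-4 - 1*(-3))/1*6*(-1) = -(-35)*(-4 + 3)*1*6*(-1) = -(-35)*(-1*1)*6*(-1) = -(-35)*(-1)*6*(-1) = -7*30*(-1) = -210*(-1) = 210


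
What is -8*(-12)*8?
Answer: 768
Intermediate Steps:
-8*(-12)*8 = 96*8 = 768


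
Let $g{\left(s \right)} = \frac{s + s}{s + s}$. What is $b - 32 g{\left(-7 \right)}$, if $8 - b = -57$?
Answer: $33$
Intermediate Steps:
$b = 65$ ($b = 8 - -57 = 8 + 57 = 65$)
$g{\left(s \right)} = 1$ ($g{\left(s \right)} = \frac{2 s}{2 s} = 2 s \frac{1}{2 s} = 1$)
$b - 32 g{\left(-7 \right)} = 65 - 32 = 33$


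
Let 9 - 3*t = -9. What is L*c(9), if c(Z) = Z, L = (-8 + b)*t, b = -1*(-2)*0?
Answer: -432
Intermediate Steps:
t = 6 (t = 3 - 1/3*(-9) = 3 + 3 = 6)
b = 0 (b = 2*0 = 0)
L = -48 (L = (-8 + 0)*6 = -8*6 = -48)
L*c(9) = -48*9 = -432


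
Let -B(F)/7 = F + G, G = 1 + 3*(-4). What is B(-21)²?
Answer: 50176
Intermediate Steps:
G = -11 (G = 1 - 12 = -11)
B(F) = 77 - 7*F (B(F) = -7*(F - 11) = -7*(-11 + F) = 77 - 7*F)
B(-21)² = (77 - 7*(-21))² = (77 + 147)² = 224² = 50176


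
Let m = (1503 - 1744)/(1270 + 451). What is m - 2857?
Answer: -4917138/1721 ≈ -2857.1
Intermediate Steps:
m = -241/1721 ≈ -0.14003
m - 2857 = -241/1721 - 2857 = -4917138/1721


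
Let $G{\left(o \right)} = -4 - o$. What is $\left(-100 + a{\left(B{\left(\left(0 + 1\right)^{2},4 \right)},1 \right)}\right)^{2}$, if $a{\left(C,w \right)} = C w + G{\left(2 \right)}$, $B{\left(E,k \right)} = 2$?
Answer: $10816$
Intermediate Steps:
$a{\left(C,w \right)} = -6 + C w$ ($a{\left(C,w \right)} = C w - 6 = -6 + C w$)
$\left(-100 + a{\left(B{\left(\left(0 + 1\right)^{2},4 \right)},1 \right)}\right)^{2} = \left(-100 + \left(-6 + 2 \cdot 1\right)\right)^{2} = \left(-100 + \left(-6 + 2\right)\right)^{2} = \left(-100 - 4\right)^{2} = \left(-104\right)^{2} = 10816$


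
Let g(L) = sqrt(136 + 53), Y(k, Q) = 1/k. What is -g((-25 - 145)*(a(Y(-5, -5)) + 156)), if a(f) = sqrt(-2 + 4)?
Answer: -3*sqrt(21) ≈ -13.748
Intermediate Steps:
a(f) = sqrt(2)
g(L) = 3*sqrt(21) (g(L) = sqrt(189) = 3*sqrt(21))
-g((-25 - 145)*(a(Y(-5, -5)) + 156)) = -3*sqrt(21)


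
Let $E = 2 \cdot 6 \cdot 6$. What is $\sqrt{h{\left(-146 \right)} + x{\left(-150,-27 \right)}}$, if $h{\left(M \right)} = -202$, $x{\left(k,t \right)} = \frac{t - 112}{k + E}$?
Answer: $\frac{i \sqrt{1218126}}{78} \approx 14.15 i$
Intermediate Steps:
$E = 72$ ($E = 12 \cdot 6 = 72$)
$x{\left(k,t \right)} = \frac{-112 + t}{72 + k}$ ($x{\left(k,t \right)} = \frac{t - 112}{k + 72} = \frac{-112 + t}{72 + k}$)
$\sqrt{h{\left(-146 \right)} + x{\left(-150,-27 \right)}} = \sqrt{-202 + \frac{-112 - 27}{72 - 150}} = \sqrt{-202 + \frac{1}{-78} \left(-139\right)} = \sqrt{-202 - - \frac{139}{78}} = \sqrt{-202 + \frac{139}{78}} = \sqrt{- \frac{15617}{78}} = \frac{i \sqrt{1218126}}{78}$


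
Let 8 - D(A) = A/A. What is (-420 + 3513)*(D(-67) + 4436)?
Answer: 13742199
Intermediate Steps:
D(A) = 7 (D(A) = 8 - A/A = 8 - 1*1 = 8 - 1 = 7)
(-420 + 3513)*(D(-67) + 4436) = (-420 + 3513)*(7 + 4436) = 3093*4443 = 13742199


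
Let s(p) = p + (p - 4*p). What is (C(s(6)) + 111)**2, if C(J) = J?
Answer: 9801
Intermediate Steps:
s(p) = -2*p (s(p) = p - 3*p = -2*p)
(C(s(6)) + 111)**2 = (-2*6 + 111)**2 = (-12 + 111)**2 = 99**2 = 9801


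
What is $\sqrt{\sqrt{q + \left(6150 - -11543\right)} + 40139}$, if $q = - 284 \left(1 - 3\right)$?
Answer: $\sqrt{40139 + 3 \sqrt{2029}} \approx 200.68$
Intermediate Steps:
$q = 568$ ($q = \left(-284\right) \left(-2\right) = 568$)
$\sqrt{\sqrt{q + \left(6150 - -11543\right)} + 40139} = \sqrt{\sqrt{568 + \left(6150 - -11543\right)} + 40139} = \sqrt{\sqrt{568 + \left(6150 + 11543\right)} + 40139} = \sqrt{\sqrt{568 + 17693} + 40139} = \sqrt{\sqrt{18261} + 40139} = \sqrt{3 \sqrt{2029} + 40139} = \sqrt{40139 + 3 \sqrt{2029}}$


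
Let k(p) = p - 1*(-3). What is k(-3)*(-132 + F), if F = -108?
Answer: 0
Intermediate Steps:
k(p) = 3 + p (k(p) = p + 3 = 3 + p)
k(-3)*(-132 + F) = (3 - 3)*(-132 - 108) = 0*(-240) = 0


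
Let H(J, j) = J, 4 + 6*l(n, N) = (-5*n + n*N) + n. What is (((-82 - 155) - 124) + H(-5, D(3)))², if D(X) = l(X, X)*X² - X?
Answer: 133956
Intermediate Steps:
l(n, N) = -⅔ - 2*n/3 + N*n/6 (l(n, N) = -⅔ + ((-5*n + n*N) + n)/6 = -⅔ + ((-5*n + N*n) + n)/6 = -⅔ + (-4*n + N*n)/6 = -⅔ + (-2*n/3 + N*n/6) = -⅔ - 2*n/3 + N*n/6)
D(X) = -X + X²*(-⅔ - 2*X/3 + X²/6) (D(X) = (-⅔ - 2*X/3 + X*X/6)*X² - X = (-⅔ - 2*X/3 + X²/6)*X² - X = X²*(-⅔ - 2*X/3 + X²/6) - X = -X + X²*(-⅔ - 2*X/3 + X²/6))
(((-82 - 155) - 124) + H(-5, D(3)))² = (((-82 - 155) - 124) - 5)² = ((-237 - 124) - 5)² = (-361 - 5)² = (-366)² = 133956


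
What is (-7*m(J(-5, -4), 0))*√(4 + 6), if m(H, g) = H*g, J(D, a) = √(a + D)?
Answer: 0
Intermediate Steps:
J(D, a) = √(D + a)
(-7*m(J(-5, -4), 0))*√(4 + 6) = (-7*√(-5 - 4)*0)*√(4 + 6) = (-7*√(-9)*0)*√10 = (-7*3*I*0)*√10 = (-7*0)*√10 = 0*√10 = 0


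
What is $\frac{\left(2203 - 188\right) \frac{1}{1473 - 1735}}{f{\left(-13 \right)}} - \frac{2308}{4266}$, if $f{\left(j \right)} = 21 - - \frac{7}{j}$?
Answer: $- \frac{136298503}{148653036} \approx -0.91689$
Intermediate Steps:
$f{\left(j \right)} = 21 + \frac{7}{j}$
$\frac{\left(2203 - 188\right) \frac{1}{1473 - 1735}}{f{\left(-13 \right)}} - \frac{2308}{4266} = \frac{\left(2203 - 188\right) \frac{1}{1473 - 1735}}{21 + \frac{7}{-13}} - \frac{2308}{4266} = \frac{2015 \frac{1}{-262}}{21 + 7 \left(- \frac{1}{13}\right)} - \frac{1154}{2133} = \frac{2015 \left(- \frac{1}{262}\right)}{21 - \frac{7}{13}} - \frac{1154}{2133} = - \frac{2015}{262 \cdot \frac{266}{13}} - \frac{1154}{2133} = \left(- \frac{2015}{262}\right) \frac{13}{266} - \frac{1154}{2133} = - \frac{26195}{69692} - \frac{1154}{2133} = - \frac{136298503}{148653036}$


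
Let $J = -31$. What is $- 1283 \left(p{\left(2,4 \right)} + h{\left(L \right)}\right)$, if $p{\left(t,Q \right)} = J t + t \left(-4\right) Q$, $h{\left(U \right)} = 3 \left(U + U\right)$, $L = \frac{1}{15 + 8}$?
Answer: $\frac{2766148}{23} \approx 1.2027 \cdot 10^{5}$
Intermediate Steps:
$L = \frac{1}{23} \approx 0.043478$
$h{\left(U \right)} = 6 U$ ($h{\left(U \right)} = 3 \cdot 2 U = 6 U$)
$p{\left(t,Q \right)} = - 31 t - 4 Q t$ ($p{\left(t,Q \right)} = - 31 t + t \left(-4\right) Q = - 31 t + - 4 t Q = - 31 t - 4 Q t$)
$- 1283 \left(p{\left(2,4 \right)} + h{\left(L \right)}\right) = - 1283 \left(\left(-1\right) 2 \left(31 + 4 \cdot 4\right) + 6 \cdot \frac{1}{23}\right) = - 1283 \left(\left(-1\right) 2 \left(31 + 16\right) + \frac{6}{23}\right) = - 1283 \left(\left(-1\right) 2 \cdot 47 + \frac{6}{23}\right) = - 1283 \left(-94 + \frac{6}{23}\right) = \left(-1283\right) \left(- \frac{2156}{23}\right) = \frac{2766148}{23}$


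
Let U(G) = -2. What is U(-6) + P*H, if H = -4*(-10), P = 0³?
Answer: -2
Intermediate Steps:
P = 0
H = 40
U(-6) + P*H = -2 + 0*40 = -2 + 0 = -2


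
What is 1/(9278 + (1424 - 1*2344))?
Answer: 1/8358 ≈ 0.00011965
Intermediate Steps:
1/(9278 + (1424 - 1*2344)) = 1/(9278 + (1424 - 2344)) = 1/(9278 - 920) = 1/8358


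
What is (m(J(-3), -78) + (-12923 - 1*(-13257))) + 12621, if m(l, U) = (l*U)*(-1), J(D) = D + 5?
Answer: 13111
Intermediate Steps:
J(D) = 5 + D
m(l, U) = -U*l (m(l, U) = (U*l)*(-1) = -U*l)
(m(J(-3), -78) + (-12923 - 1*(-13257))) + 12621 = (-1*(-78)*(5 - 3) + (-12923 - 1*(-13257))) + 12621 = (-1*(-78)*2 + (-12923 + 13257)) + 12621 = (156 + 334) + 12621 = 490 + 12621 = 13111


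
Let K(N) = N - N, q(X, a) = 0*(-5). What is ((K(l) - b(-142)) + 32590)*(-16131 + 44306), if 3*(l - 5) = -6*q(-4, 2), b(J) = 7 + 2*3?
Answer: 917856975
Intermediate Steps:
q(X, a) = 0
b(J) = 13 (b(J) = 7 + 6 = 13)
l = 5 (l = 5 + (-6*0)/3 = 5 + (⅓)*0 = 5 + 0 = 5)
K(N) = 0
((K(l) - b(-142)) + 32590)*(-16131 + 44306) = ((0 - 1*13) + 32590)*(-16131 + 44306) = ((0 - 13) + 32590)*28175 = (-13 + 32590)*28175 = 32577*28175 = 917856975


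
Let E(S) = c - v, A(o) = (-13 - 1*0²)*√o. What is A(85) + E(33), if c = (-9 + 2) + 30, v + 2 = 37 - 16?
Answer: 4 - 13*√85 ≈ -115.85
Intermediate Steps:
v = 19 (v = -2 + (37 - 16) = -2 + 21 = 19)
c = 23 (c = -7 + 30 = 23)
A(o) = -13*√o (A(o) = (-13 - 1*0)*√o = (-13 + 0)*√o = -13*√o)
E(S) = 4 (E(S) = 23 - 1*19 = 23 - 19 = 4)
A(85) + E(33) = -13*√85 + 4 = 4 - 13*√85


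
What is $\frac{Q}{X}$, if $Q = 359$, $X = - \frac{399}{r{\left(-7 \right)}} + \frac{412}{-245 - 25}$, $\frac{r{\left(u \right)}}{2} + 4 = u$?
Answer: $\frac{1066230}{49333} \approx 21.613$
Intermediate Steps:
$r{\left(u \right)} = -8 + 2 u$
$X = \frac{49333}{2970}$ ($X = - \frac{399}{-8 + 2 \left(-7\right)} + \frac{412}{-245 - 25} = - \frac{399}{-8 - 14} + \frac{412}{-245 - 25} = - \frac{399}{-22} + \frac{412}{-270} = \left(-399\right) \left(- \frac{1}{22}\right) + 412 \left(- \frac{1}{270}\right) = \frac{399}{22} - \frac{206}{135} = \frac{49333}{2970} \approx 16.61$)
$\frac{Q}{X} = \frac{359}{\frac{49333}{2970}} = 359 \cdot \frac{2970}{49333} = \frac{1066230}{49333}$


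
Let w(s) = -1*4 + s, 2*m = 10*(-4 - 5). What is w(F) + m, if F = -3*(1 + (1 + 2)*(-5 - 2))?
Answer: 11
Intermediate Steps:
m = -45 (m = (10*(-4 - 5))/2 = (10*(-9))/2 = (1/2)*(-90) = -45)
F = 60 (F = -3*(1 + 3*(-7)) = -3*(1 - 21) = -3*(-20) = 60)
w(s) = -4 + s
w(F) + m = (-4 + 60) - 45 = 56 - 45 = 11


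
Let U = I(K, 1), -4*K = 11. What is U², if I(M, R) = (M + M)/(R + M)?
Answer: 484/49 ≈ 9.8775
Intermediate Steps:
K = -11/4 (K = -¼*11 = -11/4 ≈ -2.7500)
I(M, R) = 2*M/(M + R) (I(M, R) = (2*M)/(M + R) = 2*M/(M + R))
U = 22/7 (U = 2*(-11/4)/(-11/4 + 1) = 2*(-11/4)/(-7/4) = 2*(-11/4)*(-4/7) = 22/7 ≈ 3.1429)
U² = (22/7)² = 484/49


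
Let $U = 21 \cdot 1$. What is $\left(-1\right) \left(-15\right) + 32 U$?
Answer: $687$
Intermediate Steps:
$U = 21$
$\left(-1\right) \left(-15\right) + 32 U = \left(-1\right) \left(-15\right) + 32 \cdot 21 = 15 + 672 = 687$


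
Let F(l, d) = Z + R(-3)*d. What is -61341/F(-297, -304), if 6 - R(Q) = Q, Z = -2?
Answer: 61341/2738 ≈ 22.404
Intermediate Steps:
R(Q) = 6 - Q
F(l, d) = -2 + 9*d (F(l, d) = -2 + (6 - 1*(-3))*d = -2 + (6 + 3)*d = -2 + 9*d)
-61341/F(-297, -304) = -61341/(-2 + 9*(-304)) = -61341/(-2 - 2736) = -61341/(-2738) = -61341*(-1/2738) = 61341/2738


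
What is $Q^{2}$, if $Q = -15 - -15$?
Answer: $0$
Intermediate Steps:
$Q = 0$ ($Q = -15 + 15 = 0$)
$Q^{2} = 0^{2} = 0$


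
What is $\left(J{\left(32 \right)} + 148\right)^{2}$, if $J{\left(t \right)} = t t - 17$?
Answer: $1334025$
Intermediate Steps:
$J{\left(t \right)} = -17 + t^{2}$ ($J{\left(t \right)} = t^{2} - 17 = -17 + t^{2}$)
$\left(J{\left(32 \right)} + 148\right)^{2} = \left(\left(-17 + 32^{2}\right) + 148\right)^{2} = \left(\left(-17 + 1024\right) + 148\right)^{2} = \left(1007 + 148\right)^{2} = 1155^{2} = 1334025$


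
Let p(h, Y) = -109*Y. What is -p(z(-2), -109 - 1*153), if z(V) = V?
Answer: -28558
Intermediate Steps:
-p(z(-2), -109 - 1*153) = -(-109)*(-109 - 1*153) = -(-109)*(-109 - 153) = -(-109)*(-262) = -1*28558 = -28558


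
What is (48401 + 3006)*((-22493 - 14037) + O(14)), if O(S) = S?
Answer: -1877178012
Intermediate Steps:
(48401 + 3006)*((-22493 - 14037) + O(14)) = (48401 + 3006)*((-22493 - 14037) + 14) = 51407*(-36530 + 14) = 51407*(-36516) = -1877178012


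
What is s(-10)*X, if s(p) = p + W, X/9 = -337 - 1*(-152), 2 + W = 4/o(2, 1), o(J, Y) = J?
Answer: 16650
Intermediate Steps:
W = 0 (W = -2 + 4/2 = -2 + (1/2)*4 = -2 + 2 = 0)
X = -1665 (X = 9*(-337 - 1*(-152)) = 9*(-337 + 152) = 9*(-185) = -1665)
s(p) = p (s(p) = p + 0 = p)
s(-10)*X = -10*(-1665) = 16650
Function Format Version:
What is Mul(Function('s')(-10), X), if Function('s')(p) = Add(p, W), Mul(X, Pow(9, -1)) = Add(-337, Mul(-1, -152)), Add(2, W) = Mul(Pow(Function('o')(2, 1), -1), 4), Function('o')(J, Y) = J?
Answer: 16650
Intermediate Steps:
W = 0 (W = Add(-2, Mul(Pow(2, -1), 4)) = Add(-2, Mul(Rational(1, 2), 4)) = Add(-2, 2) = 0)
X = -1665 (X = Mul(9, Add(-337, Mul(-1, -152))) = Mul(9, Add(-337, 152)) = Mul(9, -185) = -1665)
Function('s')(p) = p (Function('s')(p) = Add(p, 0) = p)
Mul(Function('s')(-10), X) = Mul(-10, -1665) = 16650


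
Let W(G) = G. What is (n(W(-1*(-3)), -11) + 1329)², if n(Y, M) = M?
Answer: 1737124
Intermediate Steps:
(n(W(-1*(-3)), -11) + 1329)² = (-11 + 1329)² = 1318² = 1737124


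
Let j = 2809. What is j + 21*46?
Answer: 3775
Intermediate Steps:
j + 21*46 = 2809 + 21*46 = 2809 + 966 = 3775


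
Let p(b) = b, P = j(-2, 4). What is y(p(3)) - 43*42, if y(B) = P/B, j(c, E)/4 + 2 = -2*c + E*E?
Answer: -1782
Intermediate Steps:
j(c, E) = -8 - 8*c + 4*E**2 (j(c, E) = -8 + 4*(-2*c + E*E) = -8 + 4*(-2*c + E**2) = -8 + 4*(E**2 - 2*c) = -8 + (-8*c + 4*E**2) = -8 - 8*c + 4*E**2)
P = 72 (P = -8 - 8*(-2) + 4*4**2 = -8 + 16 + 4*16 = -8 + 16 + 64 = 72)
y(B) = 72/B
y(p(3)) - 43*42 = 72/3 - 43*42 = 72*(1/3) - 1806 = 24 - 1806 = -1782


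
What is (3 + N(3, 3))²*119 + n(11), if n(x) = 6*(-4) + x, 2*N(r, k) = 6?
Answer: 4271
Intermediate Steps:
N(r, k) = 3 (N(r, k) = (½)*6 = 3)
n(x) = -24 + x
(3 + N(3, 3))²*119 + n(11) = (3 + 3)²*119 + (-24 + 11) = 6²*119 - 13 = 36*119 - 13 = 4284 - 13 = 4271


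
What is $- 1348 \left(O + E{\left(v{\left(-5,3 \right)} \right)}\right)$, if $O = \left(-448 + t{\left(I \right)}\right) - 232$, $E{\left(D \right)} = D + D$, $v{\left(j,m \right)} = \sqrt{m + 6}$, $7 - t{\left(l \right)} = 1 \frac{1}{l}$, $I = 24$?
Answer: $\frac{5395033}{6} \approx 8.9917 \cdot 10^{5}$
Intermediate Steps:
$t{\left(l \right)} = 7 - \frac{1}{l}$ ($t{\left(l \right)} = 7 - 1 \frac{1}{l} = 7 - \frac{1}{l}$)
$v{\left(j,m \right)} = \sqrt{6 + m}$
$E{\left(D \right)} = 2 D$
$O = - \frac{16153}{24}$ ($O = \left(-448 + \left(7 - \frac{1}{24}\right)\right) - 232 = \left(-448 + \frac{167}{24}\right) - 232 = - \frac{10585}{24} - 232 = - \frac{16153}{24} \approx -673.04$)
$- 1348 \left(O + E{\left(v{\left(-5,3 \right)} \right)}\right) = - 1348 \left(- \frac{16153}{24} + 2 \sqrt{6 + 3}\right) = - 1348 \left(- \frac{16153}{24} + 2 \sqrt{9}\right) = - 1348 \left(- \frac{16153}{24} + 2 \cdot 3\right) = - 1348 \left(- \frac{16153}{24} + 6\right) = \left(-1348\right) \left(- \frac{16009}{24}\right) = \frac{5395033}{6}$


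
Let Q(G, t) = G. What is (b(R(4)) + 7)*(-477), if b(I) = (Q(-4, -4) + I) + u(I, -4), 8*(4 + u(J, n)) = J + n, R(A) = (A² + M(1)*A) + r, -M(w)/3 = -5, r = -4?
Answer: -75843/2 ≈ -37922.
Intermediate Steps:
M(w) = 15 (M(w) = -3*(-5) = 15)
R(A) = -4 + A² + 15*A (R(A) = (A² + 15*A) - 4 = -4 + A² + 15*A)
u(J, n) = -4 + J/8 + n/8 (u(J, n) = -4 + (J + n)/8 = -4 + (J/8 + n/8) = -4 + J/8 + n/8)
b(I) = -17/2 + 9*I/8 (b(I) = (-4 + I) + (-4 + I/8 + (⅛)*(-4)) = (-4 + I) + (-4 + I/8 - ½) = (-4 + I) + (-9/2 + I/8) = -17/2 + 9*I/8)
(b(R(4)) + 7)*(-477) = ((-17/2 + 9*(-4 + 4² + 15*4)/8) + 7)*(-477) = ((-17/2 + 9*(-4 + 16 + 60)/8) + 7)*(-477) = ((-17/2 + (9/8)*72) + 7)*(-477) = ((-17/2 + 81) + 7)*(-477) = (145/2 + 7)*(-477) = (159/2)*(-477) = -75843/2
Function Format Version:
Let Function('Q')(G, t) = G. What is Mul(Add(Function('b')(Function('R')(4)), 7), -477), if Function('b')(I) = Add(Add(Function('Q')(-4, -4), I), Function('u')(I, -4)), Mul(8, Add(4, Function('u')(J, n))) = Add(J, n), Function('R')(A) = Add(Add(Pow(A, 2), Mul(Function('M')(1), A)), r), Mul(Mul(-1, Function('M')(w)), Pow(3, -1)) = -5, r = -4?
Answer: Rational(-75843, 2) ≈ -37922.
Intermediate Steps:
Function('M')(w) = 15 (Function('M')(w) = Mul(-3, -5) = 15)
Function('R')(A) = Add(-4, Pow(A, 2), Mul(15, A)) (Function('R')(A) = Add(Add(Pow(A, 2), Mul(15, A)), -4) = Add(-4, Pow(A, 2), Mul(15, A)))
Function('u')(J, n) = Add(-4, Mul(Rational(1, 8), J), Mul(Rational(1, 8), n)) (Function('u')(J, n) = Add(-4, Mul(Rational(1, 8), Add(J, n))) = Add(-4, Add(Mul(Rational(1, 8), J), Mul(Rational(1, 8), n))) = Add(-4, Mul(Rational(1, 8), J), Mul(Rational(1, 8), n)))
Function('b')(I) = Add(Rational(-17, 2), Mul(Rational(9, 8), I)) (Function('b')(I) = Add(Add(-4, I), Add(-4, Mul(Rational(1, 8), I), Mul(Rational(1, 8), -4))) = Add(Add(-4, I), Add(-4, Mul(Rational(1, 8), I), Rational(-1, 2))) = Add(Add(-4, I), Add(Rational(-9, 2), Mul(Rational(1, 8), I))) = Add(Rational(-17, 2), Mul(Rational(9, 8), I)))
Mul(Add(Function('b')(Function('R')(4)), 7), -477) = Mul(Add(Add(Rational(-17, 2), Mul(Rational(9, 8), Add(-4, Pow(4, 2), Mul(15, 4)))), 7), -477) = Mul(Add(Add(Rational(-17, 2), Mul(Rational(9, 8), Add(-4, 16, 60))), 7), -477) = Mul(Add(Add(Rational(-17, 2), Mul(Rational(9, 8), 72)), 7), -477) = Mul(Add(Add(Rational(-17, 2), 81), 7), -477) = Mul(Add(Rational(145, 2), 7), -477) = Mul(Rational(159, 2), -477) = Rational(-75843, 2)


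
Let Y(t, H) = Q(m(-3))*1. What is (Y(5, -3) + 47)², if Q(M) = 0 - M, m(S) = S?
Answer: 2500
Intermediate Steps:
Q(M) = -M
Y(t, H) = 3 (Y(t, H) = -1*(-3)*1 = 3*1 = 3)
(Y(5, -3) + 47)² = (3 + 47)² = 50² = 2500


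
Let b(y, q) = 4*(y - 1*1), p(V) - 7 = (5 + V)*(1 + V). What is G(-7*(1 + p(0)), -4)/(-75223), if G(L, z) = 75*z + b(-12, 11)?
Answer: 352/75223 ≈ 0.0046794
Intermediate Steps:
p(V) = 7 + (1 + V)*(5 + V) (p(V) = 7 + (5 + V)*(1 + V) = 7 + (1 + V)*(5 + V))
b(y, q) = -4 + 4*y (b(y, q) = 4*(y - 1) = 4*(-1 + y) = -4 + 4*y)
G(L, z) = -52 + 75*z (G(L, z) = 75*z + (-4 + 4*(-12)) = 75*z + (-4 - 48) = 75*z - 52 = -52 + 75*z)
G(-7*(1 + p(0)), -4)/(-75223) = (-52 + 75*(-4))/(-75223) = (-52 - 300)*(-1/75223) = -352*(-1/75223) = 352/75223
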